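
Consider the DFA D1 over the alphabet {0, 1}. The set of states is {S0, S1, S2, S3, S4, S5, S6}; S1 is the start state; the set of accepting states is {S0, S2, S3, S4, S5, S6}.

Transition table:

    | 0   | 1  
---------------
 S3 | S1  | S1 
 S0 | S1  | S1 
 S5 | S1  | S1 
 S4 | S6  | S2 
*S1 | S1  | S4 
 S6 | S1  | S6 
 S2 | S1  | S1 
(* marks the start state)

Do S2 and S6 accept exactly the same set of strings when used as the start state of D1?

No

Reachable states from the start: {S1,S2,S4,S6}. Unreachable: {S0,S3,S5} — drop them.
P0 = {S2,S4,S6} | {S1}.
Split {S2,S4,S6} by δ(·,0) → {S2,S6} and {S4}.
Split {S2,S6} by δ(·,1) → {S2} and {S6}.
The partition is now stable with 4 blocks: {S2} | {S1} | {S4} | {S6}.
S2 and S6 end up in different blocks, so they are distinguishable. For instance, the string '1' is accepted from only S6.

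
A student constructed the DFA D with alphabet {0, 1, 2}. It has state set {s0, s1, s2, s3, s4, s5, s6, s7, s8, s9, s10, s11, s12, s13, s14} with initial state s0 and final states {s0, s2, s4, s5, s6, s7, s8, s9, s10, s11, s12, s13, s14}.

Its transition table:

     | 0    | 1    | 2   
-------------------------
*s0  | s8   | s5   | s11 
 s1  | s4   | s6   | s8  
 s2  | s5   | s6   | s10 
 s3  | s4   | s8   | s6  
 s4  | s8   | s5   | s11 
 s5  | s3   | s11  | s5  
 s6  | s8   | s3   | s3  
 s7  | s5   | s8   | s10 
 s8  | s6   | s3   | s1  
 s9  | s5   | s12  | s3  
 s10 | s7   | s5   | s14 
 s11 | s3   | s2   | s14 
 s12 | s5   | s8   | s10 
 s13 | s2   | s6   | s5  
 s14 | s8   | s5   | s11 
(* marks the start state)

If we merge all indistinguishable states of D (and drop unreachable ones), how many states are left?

7

States {s9,s12,s13} cannot be reached from the start state, so discard them.
P0 = {s0,s2,s4,s5,s6,s7,s8,s10,s11,s14} | {s1,s3}.
On input 0, block {s0,s2,s4,s5,s6,s7,s8,s10,s11,s14} splits into {s0,s2,s4,s6,s7,s8,s10,s14} and {s5,s11}.
Split {s0,s2,s4,s6,s7,s8,s10,s14} by δ(·,0) → {s0,s4,s6,s8,s10,s14} and {s2,s7}.
On input 0, block {s0,s4,s6,s8,s10,s14} splits into {s0,s4,s6,s8,s14} and {s10}.
Refine {s0,s4,s6,s8,s14} on symbol 1: members go to different blocks, giving {s0,s4,s14} and {s6,s8}.
Split {s5,s11} by δ(·,1) → {s5} and {s11}.
No further refinement is possible. Final partition (7 blocks): {s0,s4,s14} | {s1,s3} | {s5} | {s2,s7} | {s10} | {s6,s8} | {s11}.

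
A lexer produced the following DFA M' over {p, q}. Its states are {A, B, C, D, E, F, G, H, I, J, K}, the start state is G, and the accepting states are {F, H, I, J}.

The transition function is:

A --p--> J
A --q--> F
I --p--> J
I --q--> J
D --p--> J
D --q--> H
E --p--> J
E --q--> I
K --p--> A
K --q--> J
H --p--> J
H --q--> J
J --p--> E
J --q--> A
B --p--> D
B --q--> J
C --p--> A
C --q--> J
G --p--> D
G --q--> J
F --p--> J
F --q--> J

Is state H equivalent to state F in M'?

Yes

First remove the unreachable states {B,C,K}; 8 states remain.
P0 = {F,H,I,J} | {A,D,E,G}.
On input p, block {F,H,I,J} splits into {F,H,I} and {J}.
Refine {A,D,E,G} on symbol p: members go to different blocks, giving {A,D,E} and {G}.
No further refinement is possible. Final partition (4 blocks): {F,H,I} | {A,D,E} | {J} | {G}.
H and F lie in the same block of the stable partition, so they are equivalent — no string distinguishes them.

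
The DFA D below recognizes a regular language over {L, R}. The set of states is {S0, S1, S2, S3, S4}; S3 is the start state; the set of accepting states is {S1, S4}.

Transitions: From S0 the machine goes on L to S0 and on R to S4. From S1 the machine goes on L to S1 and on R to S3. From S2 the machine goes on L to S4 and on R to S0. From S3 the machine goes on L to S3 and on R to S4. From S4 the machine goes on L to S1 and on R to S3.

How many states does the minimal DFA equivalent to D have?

2

First remove the unreachable states {S0,S2}; 3 states remain.
P0 = {S1,S4} | {S3}.
Stable partition: {S1,S4} | {S3} — 2 equivalence classes.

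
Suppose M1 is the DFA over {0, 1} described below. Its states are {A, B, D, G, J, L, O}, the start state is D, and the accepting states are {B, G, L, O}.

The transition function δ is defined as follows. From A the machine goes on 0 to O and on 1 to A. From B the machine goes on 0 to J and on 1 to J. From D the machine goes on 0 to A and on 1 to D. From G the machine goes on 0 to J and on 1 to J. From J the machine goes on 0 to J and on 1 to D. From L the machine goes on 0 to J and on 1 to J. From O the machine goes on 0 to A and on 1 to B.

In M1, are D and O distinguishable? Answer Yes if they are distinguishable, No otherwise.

Reachable states from the start: {A,B,D,J,O}. Unreachable: {G,L} — drop them.
Initial partition by acceptance: {B,O} | {A,D,J}.
Refine {B,O} on symbol 1: members go to different blocks, giving {B} and {O}.
Split {A,D,J} by δ(·,0) → {D,J} and {A}.
On input 0, block {D,J} splits into {D} and {J}.
No further refinement is possible. Final partition (5 blocks): {B} | {D} | {O} | {A} | {J}.
D and O end up in different blocks, so they are distinguishable. For instance, the string 'ε' is accepted from only O.

Yes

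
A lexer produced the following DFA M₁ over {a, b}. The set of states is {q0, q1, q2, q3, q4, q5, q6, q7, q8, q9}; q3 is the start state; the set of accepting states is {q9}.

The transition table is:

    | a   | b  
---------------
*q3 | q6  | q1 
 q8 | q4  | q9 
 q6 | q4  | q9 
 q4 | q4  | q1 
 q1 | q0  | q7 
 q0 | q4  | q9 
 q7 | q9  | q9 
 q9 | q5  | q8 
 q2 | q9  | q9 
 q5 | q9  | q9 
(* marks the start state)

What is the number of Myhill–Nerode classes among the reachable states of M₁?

6

States {q2} cannot be reached from the start state, so discard them.
Start with accepting vs non-accepting: {q9} | {q0,q1,q3,q4,q5,q6,q7,q8}.
Split {q0,q1,q3,q4,q5,q6,q7,q8} by δ(·,a) → {q0,q1,q3,q4,q6,q8} and {q5,q7}.
Refine {q0,q1,q3,q4,q6,q8} on symbol b: members go to different blocks, giving {q0,q6,q8} and {q3,q4} and {q1}.
On input a, block {q3,q4} splits into {q3} and {q4}.
The partition is now stable with 6 blocks: {q9} | {q0,q6,q8} | {q5,q7} | {q3} | {q1} | {q4}.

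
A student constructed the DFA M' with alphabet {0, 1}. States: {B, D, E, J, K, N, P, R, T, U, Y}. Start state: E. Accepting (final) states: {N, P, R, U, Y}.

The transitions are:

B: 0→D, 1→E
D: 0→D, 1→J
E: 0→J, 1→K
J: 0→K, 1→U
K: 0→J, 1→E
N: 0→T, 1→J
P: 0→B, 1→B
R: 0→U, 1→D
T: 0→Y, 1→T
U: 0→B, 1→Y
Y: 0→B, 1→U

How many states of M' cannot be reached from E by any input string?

4

BFS from E reaches {B, D, E, J, K, U, Y}; the 4 state(s) N, P, R, T are never visited.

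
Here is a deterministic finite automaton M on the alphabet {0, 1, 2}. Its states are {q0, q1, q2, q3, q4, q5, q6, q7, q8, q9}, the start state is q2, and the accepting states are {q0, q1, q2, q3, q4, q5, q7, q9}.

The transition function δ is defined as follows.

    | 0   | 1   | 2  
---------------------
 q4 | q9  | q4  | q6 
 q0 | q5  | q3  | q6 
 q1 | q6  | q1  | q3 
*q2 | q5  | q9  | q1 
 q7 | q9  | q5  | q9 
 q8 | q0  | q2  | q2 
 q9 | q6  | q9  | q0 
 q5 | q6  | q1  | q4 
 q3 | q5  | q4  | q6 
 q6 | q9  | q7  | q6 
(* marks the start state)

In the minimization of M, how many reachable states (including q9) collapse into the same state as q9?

Reachable states from the start: {q0,q1,q2,q3,q4,q5,q6,q7,q9}. Unreachable: {q8} — drop them.
Initial partition by acceptance: {q0,q1,q2,q3,q4,q5,q7,q9} | {q6}.
Split {q0,q1,q2,q3,q4,q5,q7,q9} by δ(·,0) → {q0,q2,q3,q4,q7} and {q1,q5,q9}.
Split {q0,q2,q3,q4,q7} by δ(·,1) → {q0,q3,q4} and {q2,q7}.
No further refinement is possible. Final partition (4 blocks): {q0,q3,q4} | {q6} | {q1,q5,q9} | {q2,q7}.
The equivalence class containing q9 is {q1,q5,q9}, of size 3.

3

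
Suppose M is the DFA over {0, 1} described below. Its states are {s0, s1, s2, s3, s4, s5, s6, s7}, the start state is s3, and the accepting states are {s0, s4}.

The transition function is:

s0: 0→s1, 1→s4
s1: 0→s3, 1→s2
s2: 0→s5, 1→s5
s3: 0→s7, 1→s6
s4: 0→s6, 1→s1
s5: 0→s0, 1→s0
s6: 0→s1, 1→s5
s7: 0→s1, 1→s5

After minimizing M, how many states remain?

7

Start with accepting vs non-accepting: {s0,s4} | {s1,s2,s3,s5,s6,s7}.
Refine {s0,s4} on symbol 1: members go to different blocks, giving {s0} and {s4}.
Refine {s1,s2,s3,s5,s6,s7} on symbol 0: members go to different blocks, giving {s1,s2,s3,s6,s7} and {s5}.
On input 0, block {s1,s2,s3,s6,s7} splits into {s1,s3,s6,s7} and {s2}.
On input 1, block {s1,s3,s6,s7} splits into {s6,s7} and {s1} and {s3}.
No further refinement is possible. Final partition (7 blocks): {s0} | {s6,s7} | {s4} | {s5} | {s2} | {s1} | {s3}.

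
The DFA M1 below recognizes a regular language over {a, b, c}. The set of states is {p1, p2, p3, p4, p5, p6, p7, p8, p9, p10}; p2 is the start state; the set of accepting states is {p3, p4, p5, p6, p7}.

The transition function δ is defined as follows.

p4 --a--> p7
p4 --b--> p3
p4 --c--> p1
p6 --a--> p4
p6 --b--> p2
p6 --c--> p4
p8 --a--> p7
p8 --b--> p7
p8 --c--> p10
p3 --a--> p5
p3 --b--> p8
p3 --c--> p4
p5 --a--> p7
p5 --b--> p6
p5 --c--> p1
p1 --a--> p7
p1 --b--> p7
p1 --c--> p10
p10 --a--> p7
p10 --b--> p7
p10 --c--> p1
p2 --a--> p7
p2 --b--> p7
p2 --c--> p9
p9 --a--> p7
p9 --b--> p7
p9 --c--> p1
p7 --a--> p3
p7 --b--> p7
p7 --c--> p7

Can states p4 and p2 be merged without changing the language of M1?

All states are reachable from the start state.
Initial partition by acceptance: {p3,p4,p5,p6,p7} | {p1,p2,p8,p9,p10}.
On input b, block {p3,p4,p5,p6,p7} splits into {p4,p5,p7} and {p3,p6}.
On input a, block {p4,p5,p7} splits into {p4,p5} and {p7}.
Stable partition: {p4,p5} | {p1,p2,p8,p9,p10} | {p3,p6} | {p7} — 4 equivalence classes.
p4 and p2 end up in different blocks, so they are distinguishable. For instance, the string 'ε' is accepted from only p4.

No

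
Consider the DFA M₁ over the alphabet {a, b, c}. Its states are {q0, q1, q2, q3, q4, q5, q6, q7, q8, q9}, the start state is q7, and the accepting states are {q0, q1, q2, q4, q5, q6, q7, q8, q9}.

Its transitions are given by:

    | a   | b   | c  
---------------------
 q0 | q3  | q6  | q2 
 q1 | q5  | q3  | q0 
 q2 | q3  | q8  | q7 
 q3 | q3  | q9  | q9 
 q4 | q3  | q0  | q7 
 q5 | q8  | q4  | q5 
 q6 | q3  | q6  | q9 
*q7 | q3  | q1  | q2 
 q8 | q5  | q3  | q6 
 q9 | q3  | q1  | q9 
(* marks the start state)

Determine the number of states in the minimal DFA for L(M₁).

5

Every state is reachable, so we keep all 10.
Initial partition by acceptance: {q0,q1,q2,q4,q5,q6,q7,q8,q9} | {q3}.
Refine {q0,q1,q2,q4,q5,q6,q7,q8,q9} on symbol a: members go to different blocks, giving {q0,q2,q4,q6,q7,q9} and {q1,q5,q8}.
Split {q0,q2,q4,q6,q7,q9} by δ(·,b) → {q0,q4,q6} and {q2,q7,q9}.
Split {q1,q5,q8} by δ(·,b) → {q1,q8} and {q5}.
The partition is now stable with 5 blocks: {q0,q4,q6} | {q3} | {q1,q8} | {q2,q7,q9} | {q5}.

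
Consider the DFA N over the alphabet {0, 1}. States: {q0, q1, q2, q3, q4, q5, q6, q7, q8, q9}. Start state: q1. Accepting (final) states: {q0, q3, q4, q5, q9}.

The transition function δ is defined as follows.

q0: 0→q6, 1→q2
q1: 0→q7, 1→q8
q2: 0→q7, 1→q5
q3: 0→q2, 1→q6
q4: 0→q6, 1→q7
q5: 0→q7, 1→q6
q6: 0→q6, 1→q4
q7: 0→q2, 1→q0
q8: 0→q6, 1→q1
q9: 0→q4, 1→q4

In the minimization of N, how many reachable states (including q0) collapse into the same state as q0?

3

First remove the unreachable states {q3,q9}; 8 states remain.
Initial partition by acceptance: {q0,q4,q5} | {q1,q2,q6,q7,q8}.
Refine {q1,q2,q6,q7,q8} on symbol 1: members go to different blocks, giving {q2,q6,q7} and {q1,q8}.
Stable partition: {q0,q4,q5} | {q2,q6,q7} | {q1,q8} — 3 equivalence classes.
The equivalence class containing q0 is {q0,q4,q5}, of size 3.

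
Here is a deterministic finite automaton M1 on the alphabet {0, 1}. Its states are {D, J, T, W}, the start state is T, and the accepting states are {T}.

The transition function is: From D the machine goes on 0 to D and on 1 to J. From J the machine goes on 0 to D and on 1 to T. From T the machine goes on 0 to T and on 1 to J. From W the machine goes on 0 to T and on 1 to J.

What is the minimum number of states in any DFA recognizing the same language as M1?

States {W} cannot be reached from the start state, so discard them.
Initial partition by acceptance: {T} | {D,J}.
On input 1, block {D,J} splits into {D} and {J}.
Stable partition: {T} | {D} | {J} — 3 equivalence classes.

3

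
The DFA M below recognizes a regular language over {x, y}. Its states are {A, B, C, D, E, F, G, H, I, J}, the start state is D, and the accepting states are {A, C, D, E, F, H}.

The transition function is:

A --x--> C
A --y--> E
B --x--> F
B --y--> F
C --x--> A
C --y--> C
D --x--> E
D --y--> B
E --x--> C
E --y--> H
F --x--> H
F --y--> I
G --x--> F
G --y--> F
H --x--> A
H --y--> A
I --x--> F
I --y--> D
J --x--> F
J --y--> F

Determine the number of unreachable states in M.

2

BFS from D reaches {A, B, C, D, E, F, H, I}; the 2 state(s) G, J are never visited.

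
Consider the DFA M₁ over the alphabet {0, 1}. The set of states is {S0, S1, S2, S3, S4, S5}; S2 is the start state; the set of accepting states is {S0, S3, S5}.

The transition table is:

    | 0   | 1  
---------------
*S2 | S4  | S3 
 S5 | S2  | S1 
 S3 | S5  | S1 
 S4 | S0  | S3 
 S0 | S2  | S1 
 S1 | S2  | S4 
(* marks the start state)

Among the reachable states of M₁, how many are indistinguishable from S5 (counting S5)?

Start with accepting vs non-accepting: {S0,S3,S5} | {S1,S2,S4}.
On input 0, block {S0,S3,S5} splits into {S0,S5} and {S3}.
Split {S1,S2,S4} by δ(·,0) → {S1,S2} and {S4}.
Refine {S1,S2} on symbol 0: members go to different blocks, giving {S1} and {S2}.
No further refinement is possible. Final partition (5 blocks): {S0,S5} | {S1} | {S3} | {S4} | {S2}.
The equivalence class containing S5 is {S0,S5}, of size 2.

2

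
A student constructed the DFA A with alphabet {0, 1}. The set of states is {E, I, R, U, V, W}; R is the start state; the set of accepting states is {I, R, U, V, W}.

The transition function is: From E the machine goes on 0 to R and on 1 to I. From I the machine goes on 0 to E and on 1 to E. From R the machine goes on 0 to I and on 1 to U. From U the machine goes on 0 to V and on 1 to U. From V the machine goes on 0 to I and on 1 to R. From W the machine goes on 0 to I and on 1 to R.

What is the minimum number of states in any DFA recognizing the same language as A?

5

States {W} cannot be reached from the start state, so discard them.
Initial partition by acceptance: {I,R,U,V} | {E}.
Split {I,R,U,V} by δ(·,0) → {R,U,V} and {I}.
Refine {R,U,V} on symbol 0: members go to different blocks, giving {R,V} and {U}.
Split {R,V} by δ(·,1) → {R} and {V}.
No further refinement is possible. Final partition (5 blocks): {R} | {E} | {I} | {U} | {V}.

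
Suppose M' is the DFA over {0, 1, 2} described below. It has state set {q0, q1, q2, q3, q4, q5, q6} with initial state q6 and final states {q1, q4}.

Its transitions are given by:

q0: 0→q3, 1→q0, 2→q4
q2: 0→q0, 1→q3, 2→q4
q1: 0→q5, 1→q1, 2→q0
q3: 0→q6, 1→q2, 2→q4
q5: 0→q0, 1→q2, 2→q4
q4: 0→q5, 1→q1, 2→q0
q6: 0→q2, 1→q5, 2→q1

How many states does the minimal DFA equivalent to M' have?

2

All states are reachable from the start state.
Initial partition by acceptance: {q1,q4} | {q0,q2,q3,q5,q6}.
Stable partition: {q1,q4} | {q0,q2,q3,q5,q6} — 2 equivalence classes.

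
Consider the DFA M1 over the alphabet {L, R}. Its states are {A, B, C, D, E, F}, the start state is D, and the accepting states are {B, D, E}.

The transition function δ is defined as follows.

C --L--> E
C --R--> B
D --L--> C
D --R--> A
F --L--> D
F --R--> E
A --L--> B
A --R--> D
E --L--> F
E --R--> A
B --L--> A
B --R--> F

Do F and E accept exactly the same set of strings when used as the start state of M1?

All states are reachable from the start state.
P0 = {B,D,E} | {A,C,F}.
Stable partition: {B,D,E} | {A,C,F} — 2 equivalence classes.
F and E end up in different blocks, so they are distinguishable. For instance, the string 'ε' is accepted from only E.

No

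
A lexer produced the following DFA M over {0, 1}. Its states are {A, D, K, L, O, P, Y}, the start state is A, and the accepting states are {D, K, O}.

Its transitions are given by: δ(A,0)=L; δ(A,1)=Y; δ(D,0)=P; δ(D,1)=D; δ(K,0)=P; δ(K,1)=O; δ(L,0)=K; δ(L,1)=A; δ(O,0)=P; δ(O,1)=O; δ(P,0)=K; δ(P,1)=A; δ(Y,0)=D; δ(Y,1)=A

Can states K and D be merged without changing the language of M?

Yes

Every state is reachable, so we keep all 7.
P0 = {D,K,O} | {A,L,P,Y}.
Split {A,L,P,Y} by δ(·,0) → {L,P,Y} and {A}.
Stable partition: {D,K,O} | {L,P,Y} | {A} — 3 equivalence classes.
K and D lie in the same block of the stable partition, so they are equivalent — no string distinguishes them.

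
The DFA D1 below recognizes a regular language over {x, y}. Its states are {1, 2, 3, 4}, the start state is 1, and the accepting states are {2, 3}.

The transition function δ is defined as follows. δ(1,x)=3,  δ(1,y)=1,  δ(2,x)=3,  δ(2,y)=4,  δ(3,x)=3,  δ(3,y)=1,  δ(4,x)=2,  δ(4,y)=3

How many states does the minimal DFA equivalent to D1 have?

2

States {2,4} cannot be reached from the start state, so discard them.
P0 = {3} | {1}.
No further refinement is possible. Final partition (2 blocks): {3} | {1}.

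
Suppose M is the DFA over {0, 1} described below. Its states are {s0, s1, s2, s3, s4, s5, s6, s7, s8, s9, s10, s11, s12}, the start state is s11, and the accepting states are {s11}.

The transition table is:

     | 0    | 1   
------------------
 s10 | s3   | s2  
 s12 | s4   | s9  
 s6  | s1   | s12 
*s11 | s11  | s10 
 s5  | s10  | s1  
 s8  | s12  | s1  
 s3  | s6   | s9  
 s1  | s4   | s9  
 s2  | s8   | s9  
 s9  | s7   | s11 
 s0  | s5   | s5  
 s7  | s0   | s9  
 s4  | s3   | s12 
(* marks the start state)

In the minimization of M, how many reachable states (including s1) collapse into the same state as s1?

Initial partition by acceptance: {s11} | {s0,s1,s2,s3,s4,s5,s6,s7,s8,s9,s10,s12}.
On input 1, block {s0,s1,s2,s3,s4,s5,s6,s7,s8,s9,s10,s12} splits into {s0,s1,s2,s3,s4,s5,s6,s7,s8,s10,s12} and {s9}.
Split {s0,s1,s2,s3,s4,s5,s6,s7,s8,s10,s12} by δ(·,1) → {s0,s4,s5,s6,s8,s10} and {s1,s2,s3,s7,s12}.
Refine {s0,s4,s5,s6,s8,s10} on symbol 0: members go to different blocks, giving {s4,s6,s8,s10} and {s0,s5}.
Refine {s1,s2,s3,s7,s12} on symbol 0: members go to different blocks, giving {s1,s2,s3,s12} and {s7}.
Split {s0,s5} by δ(·,0) → {s0} and {s5}.
Stable partition: {s11} | {s4,s6,s8,s10} | {s9} | {s1,s2,s3,s12} | {s0} | {s7} | {s5} — 7 equivalence classes.
The equivalence class containing s1 is {s1,s2,s3,s12}, of size 4.

4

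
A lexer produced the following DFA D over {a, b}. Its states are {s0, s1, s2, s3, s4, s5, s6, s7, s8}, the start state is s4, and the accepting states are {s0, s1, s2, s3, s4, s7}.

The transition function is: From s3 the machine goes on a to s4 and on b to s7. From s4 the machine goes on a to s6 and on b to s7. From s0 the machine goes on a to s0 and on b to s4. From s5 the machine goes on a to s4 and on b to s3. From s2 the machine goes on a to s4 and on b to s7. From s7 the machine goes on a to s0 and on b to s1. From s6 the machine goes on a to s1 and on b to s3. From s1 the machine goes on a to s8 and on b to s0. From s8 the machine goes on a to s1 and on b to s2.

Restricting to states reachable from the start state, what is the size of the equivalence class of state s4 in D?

States {s5} cannot be reached from the start state, so discard them.
P0 = {s0,s1,s2,s3,s4,s7} | {s6,s8}.
Refine {s0,s1,s2,s3,s4,s7} on symbol a: members go to different blocks, giving {s0,s2,s3,s7} and {s1,s4}.
Split {s0,s2,s3,s7} by δ(·,a) → {s0,s7} and {s2,s3}.
The partition is now stable with 4 blocks: {s0,s7} | {s6,s8} | {s1,s4} | {s2,s3}.
State s4 belongs to the block {s1,s4}, which has 2 states.

2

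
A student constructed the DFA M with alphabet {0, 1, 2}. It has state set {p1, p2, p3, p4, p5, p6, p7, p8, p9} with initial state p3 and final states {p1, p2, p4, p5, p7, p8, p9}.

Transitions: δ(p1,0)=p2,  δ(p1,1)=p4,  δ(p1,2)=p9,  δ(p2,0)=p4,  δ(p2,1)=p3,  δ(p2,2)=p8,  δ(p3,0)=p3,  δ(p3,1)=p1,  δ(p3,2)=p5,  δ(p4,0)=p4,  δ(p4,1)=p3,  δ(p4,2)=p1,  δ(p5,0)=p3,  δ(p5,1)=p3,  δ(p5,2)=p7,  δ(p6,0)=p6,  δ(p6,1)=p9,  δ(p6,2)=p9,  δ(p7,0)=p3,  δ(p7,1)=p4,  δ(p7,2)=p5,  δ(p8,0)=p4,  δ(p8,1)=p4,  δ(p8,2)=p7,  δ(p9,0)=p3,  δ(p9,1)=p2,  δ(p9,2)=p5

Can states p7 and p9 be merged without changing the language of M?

States {p6} cannot be reached from the start state, so discard them.
Start with accepting vs non-accepting: {p1,p2,p4,p5,p7,p8,p9} | {p3}.
On input 0, block {p1,p2,p4,p5,p7,p8,p9} splits into {p1,p2,p4,p8} and {p5,p7,p9}.
Split {p1,p2,p4,p8} by δ(·,1) → {p1,p8} and {p2,p4}.
On input 1, block {p5,p7,p9} splits into {p7,p9} and {p5}.
Stable partition: {p1,p8} | {p3} | {p7,p9} | {p2,p4} | {p5} — 5 equivalence classes.
p7 and p9 lie in the same block of the stable partition, so they are equivalent — no string distinguishes them.

Yes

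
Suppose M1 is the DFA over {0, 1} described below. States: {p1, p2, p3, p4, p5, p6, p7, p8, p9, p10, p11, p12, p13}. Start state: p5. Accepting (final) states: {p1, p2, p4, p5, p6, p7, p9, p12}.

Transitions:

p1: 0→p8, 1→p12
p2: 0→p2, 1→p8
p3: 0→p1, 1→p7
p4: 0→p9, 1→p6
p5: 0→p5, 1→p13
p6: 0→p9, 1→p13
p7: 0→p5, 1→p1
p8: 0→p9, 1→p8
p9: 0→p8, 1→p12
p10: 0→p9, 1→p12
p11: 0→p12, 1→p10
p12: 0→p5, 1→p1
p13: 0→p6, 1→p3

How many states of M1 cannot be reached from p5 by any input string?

No path from p5 leads to p2, p4, p10, p11; the other 9 states are all reachable.

4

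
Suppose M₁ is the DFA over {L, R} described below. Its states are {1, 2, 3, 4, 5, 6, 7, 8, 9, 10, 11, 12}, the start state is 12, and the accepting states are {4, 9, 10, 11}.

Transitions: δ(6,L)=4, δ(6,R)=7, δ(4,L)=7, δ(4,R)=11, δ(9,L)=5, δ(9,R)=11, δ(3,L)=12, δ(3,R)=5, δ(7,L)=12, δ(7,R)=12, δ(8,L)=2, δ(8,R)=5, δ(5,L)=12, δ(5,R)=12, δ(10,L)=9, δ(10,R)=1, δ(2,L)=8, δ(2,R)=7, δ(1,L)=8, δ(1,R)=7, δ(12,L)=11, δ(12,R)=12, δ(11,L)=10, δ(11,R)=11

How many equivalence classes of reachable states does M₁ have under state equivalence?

Reachable states from the start: {1,2,5,7,8,9,10,11,12}. Unreachable: {3,4,6} — drop them.
Start with accepting vs non-accepting: {9,10,11} | {1,2,5,7,8,12}.
On input L, block {9,10,11} splits into {10,11} and {9}.
On input L, block {10,11} splits into {10} and {11}.
Refine {1,2,5,7,8,12} on symbol L: members go to different blocks, giving {1,2,5,7,8} and {12}.
On input L, block {1,2,5,7,8} splits into {1,2,8} and {5,7}.
No further refinement is possible. Final partition (6 blocks): {10} | {1,2,8} | {9} | {11} | {12} | {5,7}.

6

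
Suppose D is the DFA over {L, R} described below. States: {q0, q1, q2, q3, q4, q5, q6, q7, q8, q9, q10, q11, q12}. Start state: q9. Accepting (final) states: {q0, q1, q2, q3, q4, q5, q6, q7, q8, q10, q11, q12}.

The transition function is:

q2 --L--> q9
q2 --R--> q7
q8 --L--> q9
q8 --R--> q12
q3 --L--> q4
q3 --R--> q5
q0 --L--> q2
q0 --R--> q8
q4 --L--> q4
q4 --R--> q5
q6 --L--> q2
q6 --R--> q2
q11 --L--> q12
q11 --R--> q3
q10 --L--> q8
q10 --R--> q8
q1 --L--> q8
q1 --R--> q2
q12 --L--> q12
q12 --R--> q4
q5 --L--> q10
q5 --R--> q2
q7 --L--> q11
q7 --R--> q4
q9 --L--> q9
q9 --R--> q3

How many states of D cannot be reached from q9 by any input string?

No path from q9 leads to q0, q1, q6; the other 10 states are all reachable.

3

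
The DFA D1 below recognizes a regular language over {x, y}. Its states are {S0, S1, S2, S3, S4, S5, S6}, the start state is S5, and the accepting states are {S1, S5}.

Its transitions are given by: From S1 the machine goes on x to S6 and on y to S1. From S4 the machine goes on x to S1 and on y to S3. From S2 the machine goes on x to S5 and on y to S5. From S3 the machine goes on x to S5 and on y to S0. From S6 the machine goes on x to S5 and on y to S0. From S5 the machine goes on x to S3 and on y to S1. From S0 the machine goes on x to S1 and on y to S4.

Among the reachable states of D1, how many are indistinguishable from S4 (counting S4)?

States {S2} cannot be reached from the start state, so discard them.
Start with accepting vs non-accepting: {S1,S5} | {S0,S3,S4,S6}.
No further refinement is possible. Final partition (2 blocks): {S1,S5} | {S0,S3,S4,S6}.
The equivalence class containing S4 is {S0,S3,S4,S6}, of size 4.

4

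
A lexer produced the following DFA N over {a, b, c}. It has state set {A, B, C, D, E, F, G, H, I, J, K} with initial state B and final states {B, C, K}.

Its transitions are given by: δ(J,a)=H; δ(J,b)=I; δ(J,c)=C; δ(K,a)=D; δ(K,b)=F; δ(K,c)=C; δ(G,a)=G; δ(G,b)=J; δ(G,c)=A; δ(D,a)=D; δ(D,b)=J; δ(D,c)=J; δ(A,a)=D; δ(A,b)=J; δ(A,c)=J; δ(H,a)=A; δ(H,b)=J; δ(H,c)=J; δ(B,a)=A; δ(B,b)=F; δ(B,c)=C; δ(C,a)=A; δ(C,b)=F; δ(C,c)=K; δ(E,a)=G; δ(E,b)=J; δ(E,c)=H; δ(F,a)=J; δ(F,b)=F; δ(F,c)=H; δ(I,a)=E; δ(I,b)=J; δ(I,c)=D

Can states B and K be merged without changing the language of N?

Yes

Start with accepting vs non-accepting: {B,C,K} | {A,D,E,F,G,H,I,J}.
Split {A,D,E,F,G,H,I,J} by δ(·,c) → {A,D,E,F,G,H,I} and {J}.
Split {A,D,E,F,G,H,I} by δ(·,a) → {A,D,E,G,H,I} and {F}.
Split {A,D,E,G,H,I} by δ(·,c) → {A,D,H} and {E,G,I}.
No further refinement is possible. Final partition (5 blocks): {B,C,K} | {A,D,H} | {J} | {F} | {E,G,I}.
B and K lie in the same block of the stable partition, so they are equivalent — no string distinguishes them.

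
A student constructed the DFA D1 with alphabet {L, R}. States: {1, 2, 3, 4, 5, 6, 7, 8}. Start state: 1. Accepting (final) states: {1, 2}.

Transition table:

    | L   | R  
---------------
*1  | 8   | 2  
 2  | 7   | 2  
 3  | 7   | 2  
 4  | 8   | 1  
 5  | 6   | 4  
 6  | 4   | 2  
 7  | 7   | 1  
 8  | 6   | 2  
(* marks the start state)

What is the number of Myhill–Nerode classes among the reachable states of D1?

2

First remove the unreachable states {3,5}; 6 states remain.
Initial partition by acceptance: {1,2} | {4,6,7,8}.
The partition is now stable with 2 blocks: {1,2} | {4,6,7,8}.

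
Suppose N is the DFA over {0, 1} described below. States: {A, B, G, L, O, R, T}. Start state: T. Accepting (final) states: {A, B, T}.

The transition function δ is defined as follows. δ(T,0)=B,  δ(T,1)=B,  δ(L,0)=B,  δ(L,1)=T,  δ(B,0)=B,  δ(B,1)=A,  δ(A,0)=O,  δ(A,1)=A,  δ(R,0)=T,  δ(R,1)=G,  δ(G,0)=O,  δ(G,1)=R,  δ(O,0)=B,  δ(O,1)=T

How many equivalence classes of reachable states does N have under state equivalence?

4

States {G,L,R} cannot be reached from the start state, so discard them.
Start with accepting vs non-accepting: {A,B,T} | {O}.
Split {A,B,T} by δ(·,0) → {B,T} and {A}.
Refine {B,T} on symbol 1: members go to different blocks, giving {T} and {B}.
Stable partition: {T} | {O} | {A} | {B} — 4 equivalence classes.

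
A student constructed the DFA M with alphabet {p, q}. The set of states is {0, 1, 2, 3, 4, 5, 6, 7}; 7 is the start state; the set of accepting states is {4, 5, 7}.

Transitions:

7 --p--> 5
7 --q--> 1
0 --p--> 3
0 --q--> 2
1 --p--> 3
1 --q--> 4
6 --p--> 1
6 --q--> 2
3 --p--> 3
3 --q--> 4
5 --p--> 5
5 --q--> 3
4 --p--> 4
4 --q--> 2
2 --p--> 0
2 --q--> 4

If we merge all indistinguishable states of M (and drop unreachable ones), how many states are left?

Reachable states from the start: {0,1,2,3,4,5,7}. Unreachable: {6} — drop them.
Start with accepting vs non-accepting: {4,5,7} | {0,1,2,3}.
Split {0,1,2,3} by δ(·,q) → {1,2,3} and {0}.
On input p, block {1,2,3} splits into {1,3} and {2}.
Refine {4,5,7} on symbol q: members go to different blocks, giving {5,7} and {4}.
No further refinement is possible. Final partition (5 blocks): {5,7} | {1,3} | {0} | {2} | {4}.

5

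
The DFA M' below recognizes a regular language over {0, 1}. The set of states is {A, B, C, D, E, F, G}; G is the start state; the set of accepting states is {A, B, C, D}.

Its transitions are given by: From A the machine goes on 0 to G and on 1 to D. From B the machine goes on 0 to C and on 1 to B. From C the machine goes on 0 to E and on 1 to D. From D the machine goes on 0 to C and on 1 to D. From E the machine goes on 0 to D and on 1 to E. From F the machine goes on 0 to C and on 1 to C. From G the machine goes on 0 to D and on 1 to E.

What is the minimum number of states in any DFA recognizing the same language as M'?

States {A,B,F} cannot be reached from the start state, so discard them.
Initial partition by acceptance: {C,D} | {E,G}.
Refine {C,D} on symbol 0: members go to different blocks, giving {C} and {D}.
No further refinement is possible. Final partition (3 blocks): {C} | {E,G} | {D}.

3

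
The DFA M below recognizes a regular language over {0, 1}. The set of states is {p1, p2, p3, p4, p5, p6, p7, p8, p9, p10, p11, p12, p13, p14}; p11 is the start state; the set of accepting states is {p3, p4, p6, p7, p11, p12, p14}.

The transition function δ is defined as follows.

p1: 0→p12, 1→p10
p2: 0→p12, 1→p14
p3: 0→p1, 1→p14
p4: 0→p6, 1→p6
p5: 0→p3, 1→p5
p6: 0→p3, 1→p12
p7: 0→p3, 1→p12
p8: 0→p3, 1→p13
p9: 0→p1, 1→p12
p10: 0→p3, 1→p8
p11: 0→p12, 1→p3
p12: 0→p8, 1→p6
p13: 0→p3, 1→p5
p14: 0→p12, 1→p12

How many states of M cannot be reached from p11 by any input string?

No path from p11 leads to p2, p4, p7, p9; the other 10 states are all reachable.

4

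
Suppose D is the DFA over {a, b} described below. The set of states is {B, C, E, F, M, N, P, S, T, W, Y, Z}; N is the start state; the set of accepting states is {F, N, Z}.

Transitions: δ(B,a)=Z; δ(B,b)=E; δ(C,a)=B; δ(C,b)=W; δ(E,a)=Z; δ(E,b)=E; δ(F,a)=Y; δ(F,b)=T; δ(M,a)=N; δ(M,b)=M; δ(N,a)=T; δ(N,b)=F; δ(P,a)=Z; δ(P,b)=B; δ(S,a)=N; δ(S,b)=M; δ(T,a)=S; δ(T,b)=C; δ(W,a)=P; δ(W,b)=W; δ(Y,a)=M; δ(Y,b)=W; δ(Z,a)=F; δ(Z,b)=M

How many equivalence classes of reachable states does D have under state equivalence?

7

Initial partition by acceptance: {F,N,Z} | {B,C,E,M,P,S,T,W,Y}.
Split {F,N,Z} by δ(·,a) → {F,N} and {Z}.
On input b, block {F,N} splits into {N} and {F}.
Split {B,C,E,M,P,S,T,W,Y} by δ(·,a) → {C,T,W,Y} and {B,E,P} and {M,S}.
On input a, block {C,T,W,Y} splits into {C,W} and {T,Y}.
Stable partition: {N} | {C,W} | {Z} | {F} | {B,E,P} | {M,S} | {T,Y} — 7 equivalence classes.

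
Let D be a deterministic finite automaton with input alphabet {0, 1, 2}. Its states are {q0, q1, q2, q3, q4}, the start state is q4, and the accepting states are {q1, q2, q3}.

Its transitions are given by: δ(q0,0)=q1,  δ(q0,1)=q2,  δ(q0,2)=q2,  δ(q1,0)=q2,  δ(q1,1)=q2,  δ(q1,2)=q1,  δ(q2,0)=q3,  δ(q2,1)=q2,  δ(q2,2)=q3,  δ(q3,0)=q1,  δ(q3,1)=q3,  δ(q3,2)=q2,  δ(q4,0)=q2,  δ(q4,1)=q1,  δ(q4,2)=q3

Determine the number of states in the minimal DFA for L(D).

2

States {q0} cannot be reached from the start state, so discard them.
P0 = {q1,q2,q3} | {q4}.
Stable partition: {q1,q2,q3} | {q4} — 2 equivalence classes.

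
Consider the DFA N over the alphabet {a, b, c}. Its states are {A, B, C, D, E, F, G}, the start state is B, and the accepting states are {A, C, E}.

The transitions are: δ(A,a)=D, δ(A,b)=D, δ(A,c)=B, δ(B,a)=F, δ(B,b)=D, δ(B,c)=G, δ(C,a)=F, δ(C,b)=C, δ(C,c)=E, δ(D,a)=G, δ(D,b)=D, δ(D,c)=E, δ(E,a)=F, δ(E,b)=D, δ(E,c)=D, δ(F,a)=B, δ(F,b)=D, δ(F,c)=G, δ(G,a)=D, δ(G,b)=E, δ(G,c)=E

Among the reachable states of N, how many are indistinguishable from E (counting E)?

Reachable states from the start: {B,D,E,F,G}. Unreachable: {A,C} — drop them.
Start with accepting vs non-accepting: {E} | {B,D,F,G}.
Refine {B,D,F,G} on symbol b: members go to different blocks, giving {B,D,F} and {G}.
Refine {B,D,F} on symbol a: members go to different blocks, giving {B,F} and {D}.
Stable partition: {E} | {B,F} | {G} | {D} — 4 equivalence classes.
State E belongs to the block {E}, which has 1 states.

1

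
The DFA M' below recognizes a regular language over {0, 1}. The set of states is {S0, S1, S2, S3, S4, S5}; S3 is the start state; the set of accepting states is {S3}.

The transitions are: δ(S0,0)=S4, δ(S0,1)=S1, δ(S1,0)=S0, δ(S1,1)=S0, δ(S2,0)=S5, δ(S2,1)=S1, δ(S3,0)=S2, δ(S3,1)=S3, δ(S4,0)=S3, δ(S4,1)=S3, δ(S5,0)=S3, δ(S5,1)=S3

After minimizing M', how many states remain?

Every state is reachable, so we keep all 6.
P0 = {S3} | {S0,S1,S2,S4,S5}.
On input 0, block {S0,S1,S2,S4,S5} splits into {S0,S1,S2} and {S4,S5}.
Split {S0,S1,S2} by δ(·,0) → {S0,S2} and {S1}.
No further refinement is possible. Final partition (4 blocks): {S3} | {S0,S2} | {S4,S5} | {S1}.

4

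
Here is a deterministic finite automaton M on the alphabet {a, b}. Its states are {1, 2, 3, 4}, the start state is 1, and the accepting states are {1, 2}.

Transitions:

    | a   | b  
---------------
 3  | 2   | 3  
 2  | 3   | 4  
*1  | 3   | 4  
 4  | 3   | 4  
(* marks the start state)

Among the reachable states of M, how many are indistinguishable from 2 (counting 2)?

Every state is reachable, so we keep all 4.
Start with accepting vs non-accepting: {1,2} | {3,4}.
Split {3,4} by δ(·,a) → {3} and {4}.
No further refinement is possible. Final partition (3 blocks): {1,2} | {3} | {4}.
The equivalence class containing 2 is {1,2}, of size 2.

2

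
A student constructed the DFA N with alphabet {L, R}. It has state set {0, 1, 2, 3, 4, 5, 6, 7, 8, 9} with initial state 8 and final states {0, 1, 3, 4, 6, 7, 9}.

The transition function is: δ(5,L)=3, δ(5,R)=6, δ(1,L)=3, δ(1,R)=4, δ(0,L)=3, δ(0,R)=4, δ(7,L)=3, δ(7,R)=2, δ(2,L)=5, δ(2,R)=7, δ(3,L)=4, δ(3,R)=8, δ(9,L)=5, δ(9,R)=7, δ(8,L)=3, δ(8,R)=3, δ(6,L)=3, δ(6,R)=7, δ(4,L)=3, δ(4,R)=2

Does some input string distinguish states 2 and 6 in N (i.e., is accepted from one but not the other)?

Reachable states from the start: {2,3,4,5,6,7,8}. Unreachable: {0,1,9} — drop them.
P0 = {3,4,6,7} | {2,5,8}.
Refine {3,4,6,7} on symbol R: members go to different blocks, giving {3,4,7} and {6}.
Refine {2,5,8} on symbol L: members go to different blocks, giving {5,8} and {2}.
Split {3,4,7} by δ(·,R) → {4,7} and {3}.
Split {5,8} by δ(·,R) → {5} and {8}.
Stable partition: {4,7} | {5} | {6} | {2} | {3} | {8} — 6 equivalence classes.
2 and 6 end up in different blocks, so they are distinguishable. For instance, the string 'ε' is accepted from only 6.

Yes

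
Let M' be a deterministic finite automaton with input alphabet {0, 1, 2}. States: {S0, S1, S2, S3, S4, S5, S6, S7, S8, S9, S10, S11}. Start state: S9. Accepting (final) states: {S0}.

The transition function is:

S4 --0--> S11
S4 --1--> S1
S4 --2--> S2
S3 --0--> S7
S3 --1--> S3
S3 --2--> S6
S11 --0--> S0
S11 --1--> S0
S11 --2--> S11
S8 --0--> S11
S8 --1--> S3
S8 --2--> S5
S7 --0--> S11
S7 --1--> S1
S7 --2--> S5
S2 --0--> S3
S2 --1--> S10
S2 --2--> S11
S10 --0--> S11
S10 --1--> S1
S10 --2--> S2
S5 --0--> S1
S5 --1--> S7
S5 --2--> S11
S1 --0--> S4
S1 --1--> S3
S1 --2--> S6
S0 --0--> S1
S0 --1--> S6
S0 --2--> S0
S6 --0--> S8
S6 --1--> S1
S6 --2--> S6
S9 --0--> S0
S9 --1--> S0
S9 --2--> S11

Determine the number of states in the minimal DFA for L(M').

All states are reachable from the start state.
P0 = {S0} | {S1,S2,S3,S4,S5,S6,S7,S8,S9,S10,S11}.
Refine {S1,S2,S3,S4,S5,S6,S7,S8,S9,S10,S11} on symbol 0: members go to different blocks, giving {S1,S2,S3,S4,S5,S6,S7,S8,S10} and {S9,S11}.
Split {S1,S2,S3,S4,S5,S6,S7,S8,S10} by δ(·,0) → {S1,S2,S3,S5,S6} and {S4,S7,S8,S10}.
On input 0, block {S1,S2,S3,S5,S6} splits into {S1,S3,S6} and {S2,S5}.
Stable partition: {S0} | {S1,S3,S6} | {S9,S11} | {S4,S7,S8,S10} | {S2,S5} — 5 equivalence classes.

5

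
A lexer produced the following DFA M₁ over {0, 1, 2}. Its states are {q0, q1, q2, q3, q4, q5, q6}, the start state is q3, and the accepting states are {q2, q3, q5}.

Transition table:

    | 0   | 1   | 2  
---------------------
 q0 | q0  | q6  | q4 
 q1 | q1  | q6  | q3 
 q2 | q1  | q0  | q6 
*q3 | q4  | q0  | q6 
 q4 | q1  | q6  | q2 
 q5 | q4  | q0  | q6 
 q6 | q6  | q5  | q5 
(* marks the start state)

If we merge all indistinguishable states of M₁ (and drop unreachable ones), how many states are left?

Initial partition by acceptance: {q2,q3,q5} | {q0,q1,q4,q6}.
On input 1, block {q0,q1,q4,q6} splits into {q0,q1,q4} and {q6}.
On input 2, block {q0,q1,q4} splits into {q1,q4} and {q0}.
Stable partition: {q2,q3,q5} | {q1,q4} | {q6} | {q0} — 4 equivalence classes.

4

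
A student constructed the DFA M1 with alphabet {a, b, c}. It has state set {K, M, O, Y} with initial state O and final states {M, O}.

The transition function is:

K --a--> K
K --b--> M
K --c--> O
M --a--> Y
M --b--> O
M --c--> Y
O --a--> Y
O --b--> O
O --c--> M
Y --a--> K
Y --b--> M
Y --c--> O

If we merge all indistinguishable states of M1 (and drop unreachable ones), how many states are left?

P0 = {M,O} | {K,Y}.
On input c, block {M,O} splits into {O} and {M}.
The partition is now stable with 3 blocks: {O} | {K,Y} | {M}.

3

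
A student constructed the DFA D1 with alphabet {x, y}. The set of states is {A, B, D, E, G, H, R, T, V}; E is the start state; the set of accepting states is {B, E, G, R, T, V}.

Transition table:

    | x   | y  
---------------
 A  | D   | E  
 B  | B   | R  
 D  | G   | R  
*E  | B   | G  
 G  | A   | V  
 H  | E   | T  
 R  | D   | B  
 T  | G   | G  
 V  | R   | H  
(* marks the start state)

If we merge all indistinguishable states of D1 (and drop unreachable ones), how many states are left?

All states are reachable from the start state.
Initial partition by acceptance: {B,E,G,R,T,V} | {A,D,H}.
On input x, block {B,E,G,R,T,V} splits into {B,E,T,V} and {G,R}.
On input x, block {B,E,T,V} splits into {T,V} and {B,E}.
Split {T,V} by δ(·,y) → {T} and {V}.
Split {A,D,H} by δ(·,x) → {A} and {H} and {D}.
Split {G,R} by δ(·,x) → {R} and {G}.
On input y, block {B,E} splits into {E} and {B}.
The partition is now stable with 9 blocks: {T} | {A} | {R} | {E} | {V} | {H} | {D} | {G} | {B}.

9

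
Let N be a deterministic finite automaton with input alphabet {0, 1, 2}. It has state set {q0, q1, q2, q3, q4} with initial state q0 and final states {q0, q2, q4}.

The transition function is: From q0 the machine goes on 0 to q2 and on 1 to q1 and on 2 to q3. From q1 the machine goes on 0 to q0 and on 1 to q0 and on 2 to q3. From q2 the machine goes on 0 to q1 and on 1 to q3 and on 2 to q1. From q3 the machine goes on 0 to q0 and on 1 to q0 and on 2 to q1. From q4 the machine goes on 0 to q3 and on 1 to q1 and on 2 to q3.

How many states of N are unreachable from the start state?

Starting at q0 and following transitions, the reachable set is {q0, q1, q2, q3}. That leaves q4 unreachable — 1 in total.

1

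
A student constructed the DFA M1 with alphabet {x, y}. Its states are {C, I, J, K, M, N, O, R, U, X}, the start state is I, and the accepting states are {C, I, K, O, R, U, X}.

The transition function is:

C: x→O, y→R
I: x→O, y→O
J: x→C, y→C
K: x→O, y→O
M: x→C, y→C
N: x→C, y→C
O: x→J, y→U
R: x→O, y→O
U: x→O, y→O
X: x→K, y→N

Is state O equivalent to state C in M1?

States {K,M,N,X} cannot be reached from the start state, so discard them.
Initial partition by acceptance: {C,I,O,R,U} | {J}.
Refine {C,I,O,R,U} on symbol x: members go to different blocks, giving {C,I,R,U} and {O}.
On input y, block {C,I,R,U} splits into {I,R,U} and {C}.
The partition is now stable with 4 blocks: {I,R,U} | {J} | {O} | {C}.
O and C end up in different blocks, so they are distinguishable. For instance, the string 'x' is accepted from only C.

No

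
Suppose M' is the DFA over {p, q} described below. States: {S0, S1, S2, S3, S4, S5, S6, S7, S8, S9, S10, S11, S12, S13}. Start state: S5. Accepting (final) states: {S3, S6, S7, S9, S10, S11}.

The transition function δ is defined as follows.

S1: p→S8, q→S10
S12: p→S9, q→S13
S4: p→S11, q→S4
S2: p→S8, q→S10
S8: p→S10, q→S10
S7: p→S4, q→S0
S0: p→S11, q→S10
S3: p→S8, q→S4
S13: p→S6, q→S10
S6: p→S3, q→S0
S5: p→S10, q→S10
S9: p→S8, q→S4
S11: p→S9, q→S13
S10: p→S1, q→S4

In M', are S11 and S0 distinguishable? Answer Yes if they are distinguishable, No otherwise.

States {S2,S7,S12} cannot be reached from the start state, so discard them.
Initial partition by acceptance: {S3,S6,S9,S10,S11} | {S0,S1,S4,S5,S8,S13}.
Split {S3,S6,S9,S10,S11} by δ(·,p) → {S3,S9,S10} and {S6,S11}.
Refine {S0,S1,S4,S5,S8,S13} on symbol p: members go to different blocks, giving {S0,S4,S13} and {S5,S8} and {S1}.
On input p, block {S3,S9,S10} splits into {S3,S9} and {S10}.
Split {S0,S4,S13} by δ(·,q) → {S0,S13} and {S4}.
The partition is now stable with 7 blocks: {S3,S9} | {S0,S13} | {S6,S11} | {S5,S8} | {S1} | {S10} | {S4}.
S11 and S0 end up in different blocks, so they are distinguishable. For instance, the string 'ε' is accepted from only S11.

Yes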